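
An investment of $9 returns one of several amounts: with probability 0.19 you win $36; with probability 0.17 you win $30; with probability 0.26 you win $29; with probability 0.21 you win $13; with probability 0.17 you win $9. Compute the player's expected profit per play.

E[payout] = 36·0.19 + 30·0.17 + 29·0.26 + 13·0.21 + 9·0.17
 = 6.84 + 5.1 + 7.54 + 2.73 + 1.53
 = 23.74
Net = 23.74 - 9 = 14.74

14.74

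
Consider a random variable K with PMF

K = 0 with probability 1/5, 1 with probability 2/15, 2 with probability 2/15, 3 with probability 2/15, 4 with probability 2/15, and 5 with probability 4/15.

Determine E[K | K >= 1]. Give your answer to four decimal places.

P(K >= 1) = 2/15 + 2/15 + 2/15 + 2/15 + 4/15 = 4/5.
E[K | K >= 1] = [1·2/15 + 2·2/15 + 3·2/15 + 4·2/15 + 5·4/15] / (4/5)
 = 8/3 / (4/5)
 = 10/3

3.3333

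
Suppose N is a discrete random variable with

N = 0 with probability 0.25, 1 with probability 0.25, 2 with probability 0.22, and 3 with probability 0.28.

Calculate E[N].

1.53

E[N] = Σ n·P(N=n)
 = 0·0.25 + 1·0.25 + 2·0.22 + 3·0.28
 = 0 + 0.25 + 0.44 + 0.84
 = 1.53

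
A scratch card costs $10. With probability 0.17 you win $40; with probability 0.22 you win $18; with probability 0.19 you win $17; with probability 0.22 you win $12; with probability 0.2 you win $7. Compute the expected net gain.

E[payout] = 40·0.17 + 18·0.22 + 17·0.19 + 12·0.22 + 7·0.2
 = 6.8 + 3.96 + 3.23 + 2.64 + 1.4
 = 18.03
Net = 18.03 - 10 = 8.03

8.03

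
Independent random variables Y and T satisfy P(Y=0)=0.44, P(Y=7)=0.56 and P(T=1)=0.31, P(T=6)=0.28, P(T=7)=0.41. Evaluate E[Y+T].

8.78

E[Y+T] = Σ_y Σ_t (y+t) · P(Y=y)P(T=t)
 = 1·0.1364 + 6·0.1232 + 7·0.1804 + 8·0.1736 + 13·0.1568 + 14·0.2296
 = 0.1364 + 0.7392 + 1.2628 + 1.3888 + 2.0384 + 3.2144
 = 8.78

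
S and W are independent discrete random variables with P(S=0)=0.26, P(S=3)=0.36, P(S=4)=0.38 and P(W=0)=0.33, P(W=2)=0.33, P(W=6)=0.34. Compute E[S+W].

5.3

E[S+W] = Σ_s Σ_w (s+w) · P(S=s)P(W=w)
 = 0·0.0858 + 2·0.0858 + 6·0.0884 + 3·0.1188 + 5·0.1188 + 9·0.1224 + 4·0.1254 + 6·0.1254 + 10·0.1292
 = 0 + 0.1716 + 0.5304 + 0.3564 + 0.594 + 1.1016 + 0.5016 + 0.7524 + 1.292
 = 5.3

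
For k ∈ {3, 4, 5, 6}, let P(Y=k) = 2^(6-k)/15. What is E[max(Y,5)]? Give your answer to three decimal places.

5.067

E[max(Y,5)] = Σ max(y,5)·P(Y=y)
 = 5·8/15 + 5·4/15 + 5·2/15 + 6·1/15
 = 8/3 + 4/3 + 2/3 + 2/5
 = 76/15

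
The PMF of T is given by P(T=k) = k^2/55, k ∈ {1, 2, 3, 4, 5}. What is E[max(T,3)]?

4.2

E[max(T,3)] = Σ max(t,3)·P(T=t)
 = 3·1/55 + 3·4/55 + 3·9/55 + 4·16/55 + 5·5/11
 = 3/55 + 12/55 + 27/55 + 64/55 + 25/11
 = 21/5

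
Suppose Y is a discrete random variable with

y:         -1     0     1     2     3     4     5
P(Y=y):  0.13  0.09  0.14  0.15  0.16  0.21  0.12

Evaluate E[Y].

E[Y] = Σ y·P(Y=y)
 = (-1)·0.13 + 0·0.09 + 1·0.14 + 2·0.15 + 3·0.16 + 4·0.21 + 5·0.12
 = (-0.13) + 0 + 0.14 + 0.3 + 0.48 + 0.84 + 0.6
 = 2.23

2.23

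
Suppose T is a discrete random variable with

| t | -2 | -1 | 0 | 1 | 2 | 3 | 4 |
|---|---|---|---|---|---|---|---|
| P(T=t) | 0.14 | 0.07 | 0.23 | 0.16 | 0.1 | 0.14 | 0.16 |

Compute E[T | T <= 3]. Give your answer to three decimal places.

0.512

P(T <= 3) = 0.14 + 0.07 + 0.23 + 0.16 + 0.1 + 0.14 = 0.84.
E[T | T <= 3] = [(-2)·0.14 + (-1)·0.07 + 0·0.23 + 1·0.16 + 2·0.1 + 3·0.14] / 0.84
 = 0.43 / 0.84
 = 43/84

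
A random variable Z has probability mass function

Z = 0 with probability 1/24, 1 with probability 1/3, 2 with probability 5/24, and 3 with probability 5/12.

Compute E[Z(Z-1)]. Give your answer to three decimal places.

E[Z(Z-1)] = Σ z(z-1)·P(Z=z)
 = 0·1/24 + 0·1/3 + 2·5/24 + 6·5/12
 = 0 + 0 + 5/12 + 5/2
 = 35/12

2.917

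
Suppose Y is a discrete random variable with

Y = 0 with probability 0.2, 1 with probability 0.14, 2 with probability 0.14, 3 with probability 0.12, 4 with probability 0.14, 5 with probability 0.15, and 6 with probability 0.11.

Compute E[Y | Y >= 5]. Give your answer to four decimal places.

P(Y >= 5) = 0.15 + 0.11 = 0.26.
E[Y | Y >= 5] = [5·0.15 + 6·0.11] / 0.26
 = 1.41 / 0.26
 = 141/26

5.4231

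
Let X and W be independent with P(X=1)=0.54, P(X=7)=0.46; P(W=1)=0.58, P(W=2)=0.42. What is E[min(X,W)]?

1.1932

E[min(X,W)] = Σ_x Σ_w min(x,w) · P(X=x)P(W=w)
 = 1·0.3132 + 1·0.2268 + 1·0.2668 + 2·0.1932
 = 0.3132 + 0.2268 + 0.2668 + 0.3864
 = 1.1932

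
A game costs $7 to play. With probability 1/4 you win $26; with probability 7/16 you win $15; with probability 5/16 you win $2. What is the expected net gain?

E[payout] = 26·1/4 + 15·7/16 + 2·5/16
 = 13/2 + 105/16 + 5/8
 = 219/16
Net = 219/16 - 7 = 107/16

6.6875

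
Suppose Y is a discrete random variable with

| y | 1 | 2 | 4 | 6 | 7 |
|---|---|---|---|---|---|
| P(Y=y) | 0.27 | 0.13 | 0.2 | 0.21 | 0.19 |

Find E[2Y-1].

E[2Y-1] = Σ (2y-1)·P(Y=y)
 = 1·0.27 + 3·0.13 + 7·0.2 + 11·0.21 + 13·0.19
 = 0.27 + 0.39 + 1.4 + 2.31 + 2.47
 = 6.84

6.84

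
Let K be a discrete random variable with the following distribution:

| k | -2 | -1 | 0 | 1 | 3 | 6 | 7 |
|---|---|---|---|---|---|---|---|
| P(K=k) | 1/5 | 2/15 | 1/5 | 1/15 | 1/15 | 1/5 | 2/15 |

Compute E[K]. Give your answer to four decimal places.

1.8667

E[K] = Σ k·P(K=k)
 = (-2)·1/5 + (-1)·2/15 + 0·1/5 + 1·1/15 + 3·1/15 + 6·1/5 + 7·2/15
 = (-2/5) + (-2/15) + 0 + 1/15 + 1/5 + 6/5 + 14/15
 = 28/15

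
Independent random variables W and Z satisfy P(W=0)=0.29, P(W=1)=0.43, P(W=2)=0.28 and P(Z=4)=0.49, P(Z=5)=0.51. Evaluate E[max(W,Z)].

E[max(W,Z)] = Σ_w Σ_z max(w,z) · P(W=w)P(Z=z)
 = 4·0.1421 + 5·0.1479 + 4·0.2107 + 5·0.2193 + 4·0.1372 + 5·0.1428
 = 0.5684 + 0.7395 + 0.8428 + 1.0965 + 0.5488 + 0.714
 = 4.51

4.51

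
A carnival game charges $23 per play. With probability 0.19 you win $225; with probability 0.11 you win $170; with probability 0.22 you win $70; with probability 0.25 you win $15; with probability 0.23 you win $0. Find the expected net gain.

57.6

E[payout] = 225·0.19 + 170·0.11 + 70·0.22 + 15·0.25 + 0·0.23
 = 42.75 + 18.7 + 15.4 + 3.75 + 0
 = 80.6
Net = 80.6 - 23 = 57.6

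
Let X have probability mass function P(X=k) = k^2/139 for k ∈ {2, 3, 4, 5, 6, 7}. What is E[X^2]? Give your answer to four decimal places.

33.6331

E[X^2] = Σ x^2·P(X=x)
 = 4·4/139 + 9·9/139 + 16·16/139 + 25·25/139 + 36·36/139 + 49·49/139
 = 16/139 + 81/139 + 256/139 + 625/139 + 1296/139 + 2401/139
 = 4675/139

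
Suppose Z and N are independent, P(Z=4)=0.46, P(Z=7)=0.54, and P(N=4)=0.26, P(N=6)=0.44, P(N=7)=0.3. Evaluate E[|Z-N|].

1.4776

E[|Z-N|] = Σ_z Σ_n |z-n| · P(Z=z)P(N=n)
 = 0·0.1196 + 2·0.2024 + 3·0.138 + 3·0.1404 + 1·0.2376 + 0·0.162
 = 0 + 0.4048 + 0.414 + 0.4212 + 0.2376 + 0
 = 1.4776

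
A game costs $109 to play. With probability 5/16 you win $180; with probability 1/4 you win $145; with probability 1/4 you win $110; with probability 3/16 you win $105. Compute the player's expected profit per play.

30.6875

E[payout] = 180·5/16 + 145·1/4 + 110·1/4 + 105·3/16
 = 225/4 + 145/4 + 55/2 + 315/16
 = 2235/16
Net = 2235/16 - 109 = 491/16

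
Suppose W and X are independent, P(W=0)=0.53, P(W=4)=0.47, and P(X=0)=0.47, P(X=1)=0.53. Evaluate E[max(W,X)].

E[max(W,X)] = Σ_w Σ_x max(w,x) · P(W=w)P(X=x)
 = 0·0.2491 + 1·0.2809 + 4·0.2209 + 4·0.2491
 = 0 + 0.2809 + 0.8836 + 0.9964
 = 2.1609

2.1609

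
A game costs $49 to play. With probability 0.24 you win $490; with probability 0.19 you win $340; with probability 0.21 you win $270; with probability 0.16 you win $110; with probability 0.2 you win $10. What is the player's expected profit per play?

209.5

E[payout] = 490·0.24 + 340·0.19 + 270·0.21 + 110·0.16 + 10·0.2
 = 117.6 + 64.6 + 56.7 + 17.6 + 2
 = 258.5
Net = 258.5 - 49 = 209.5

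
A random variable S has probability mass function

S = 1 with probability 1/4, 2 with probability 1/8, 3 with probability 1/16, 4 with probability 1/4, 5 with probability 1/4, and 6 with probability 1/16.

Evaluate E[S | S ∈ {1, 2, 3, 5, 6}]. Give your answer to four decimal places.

P(S ∈ {1, 2, 3, 5, 6}) = 1/4 + 1/8 + 1/16 + 1/4 + 1/16 = 3/4.
E[S | S ∈ {1, 2, 3, 5, 6}] = [1·1/4 + 2·1/8 + 3·1/16 + 5·1/4 + 6·1/16] / (3/4)
 = 37/16 / (3/4)
 = 37/12

3.0833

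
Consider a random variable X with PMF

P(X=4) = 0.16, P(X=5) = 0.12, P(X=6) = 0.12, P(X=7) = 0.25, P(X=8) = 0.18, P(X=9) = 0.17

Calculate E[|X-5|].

2

E[|X-5|] = Σ |x-5|·P(X=x)
 = 1·0.16 + 0·0.12 + 1·0.12 + 2·0.25 + 3·0.18 + 4·0.17
 = 0.16 + 0 + 0.12 + 0.5 + 0.54 + 0.68
 = 2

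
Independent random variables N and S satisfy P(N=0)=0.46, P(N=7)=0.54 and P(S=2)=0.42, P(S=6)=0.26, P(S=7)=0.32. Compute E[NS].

17.5392

E[NS] = Σ_n Σ_s ns · P(N=n)P(S=s)
 = 0·0.1932 + 0·0.1196 + 0·0.1472 + 14·0.2268 + 42·0.1404 + 49·0.1728
 = 0 + 0 + 0 + 3.1752 + 5.8968 + 8.4672
 = 17.5392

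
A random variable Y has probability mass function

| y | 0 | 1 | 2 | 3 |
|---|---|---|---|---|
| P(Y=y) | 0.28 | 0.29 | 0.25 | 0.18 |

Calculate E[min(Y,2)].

E[min(Y,2)] = Σ min(y,2)·P(Y=y)
 = 0·0.28 + 1·0.29 + 2·0.25 + 2·0.18
 = 0 + 0.29 + 0.5 + 0.36
 = 1.15

1.15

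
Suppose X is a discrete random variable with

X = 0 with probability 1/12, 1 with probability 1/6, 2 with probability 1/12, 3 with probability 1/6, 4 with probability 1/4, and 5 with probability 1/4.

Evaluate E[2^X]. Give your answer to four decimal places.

E[2^X] = Σ 2^x·P(X=x)
 = 1·1/12 + 2·1/6 + 4·1/12 + 8·1/6 + 16·1/4 + 32·1/4
 = 1/12 + 1/3 + 1/3 + 4/3 + 4 + 8
 = 169/12

14.0833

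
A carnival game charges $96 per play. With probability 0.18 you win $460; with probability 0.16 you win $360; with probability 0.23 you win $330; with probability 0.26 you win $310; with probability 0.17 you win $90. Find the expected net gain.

216.2

E[payout] = 460·0.18 + 360·0.16 + 330·0.23 + 310·0.26 + 90·0.17
 = 82.8 + 57.6 + 75.9 + 80.6 + 15.3
 = 312.2
Net = 312.2 - 96 = 216.2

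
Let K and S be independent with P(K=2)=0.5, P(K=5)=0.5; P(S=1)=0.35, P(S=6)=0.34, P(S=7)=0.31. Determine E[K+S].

8.06

E[K+S] = Σ_k Σ_s (k+s) · P(K=k)P(S=s)
 = 3·0.175 + 8·0.17 + 9·0.155 + 6·0.175 + 11·0.17 + 12·0.155
 = 0.525 + 1.36 + 1.395 + 1.05 + 1.87 + 1.86
 = 8.06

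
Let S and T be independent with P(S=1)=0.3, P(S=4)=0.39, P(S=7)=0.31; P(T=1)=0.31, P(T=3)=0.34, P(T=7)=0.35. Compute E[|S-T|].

E[|S-T|] = Σ_s Σ_t |s-t| · P(S=s)P(T=t)
 = 0·0.093 + 2·0.102 + 6·0.105 + 3·0.1209 + 1·0.1326 + 3·0.1365 + 6·0.0961 + 4·0.1054 + 0·0.1085
 = 0 + 0.204 + 0.63 + 0.3627 + 0.1326 + 0.4095 + 0.5766 + 0.4216 + 0
 = 2.737

2.737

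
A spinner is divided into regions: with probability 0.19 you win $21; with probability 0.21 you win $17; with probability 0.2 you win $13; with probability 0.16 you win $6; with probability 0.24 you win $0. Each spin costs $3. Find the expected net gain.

8.12

E[payout] = 21·0.19 + 17·0.21 + 13·0.2 + 6·0.16 + 0·0.24
 = 3.99 + 3.57 + 2.6 + 0.96 + 0
 = 11.12
Net = 11.12 - 3 = 8.12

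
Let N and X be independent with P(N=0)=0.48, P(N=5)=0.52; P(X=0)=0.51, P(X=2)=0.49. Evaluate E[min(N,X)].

E[min(N,X)] = Σ_n Σ_x min(n,x) · P(N=n)P(X=x)
 = 0·0.2448 + 0·0.2352 + 0·0.2652 + 2·0.2548
 = 0 + 0 + 0 + 0.5096
 = 0.5096

0.5096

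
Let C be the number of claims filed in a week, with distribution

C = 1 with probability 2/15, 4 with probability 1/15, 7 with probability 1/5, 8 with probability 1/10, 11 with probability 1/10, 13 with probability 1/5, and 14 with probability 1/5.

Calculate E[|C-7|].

E[|C-7|] = Σ |c-7|·P(C=c)
 = 6·2/15 + 3·1/15 + 0·1/5 + 1·1/10 + 4·1/10 + 6·1/5 + 7·1/5
 = 4/5 + 1/5 + 0 + 1/10 + 2/5 + 6/5 + 7/5
 = 41/10

4.1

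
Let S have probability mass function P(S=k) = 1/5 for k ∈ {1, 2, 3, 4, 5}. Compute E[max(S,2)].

E[max(S,2)] = Σ max(s,2)·P(S=s)
 = 2·1/5 + 2·1/5 + 3·1/5 + 4·1/5 + 5·1/5
 = 2/5 + 2/5 + 3/5 + 4/5 + 1
 = 16/5

3.2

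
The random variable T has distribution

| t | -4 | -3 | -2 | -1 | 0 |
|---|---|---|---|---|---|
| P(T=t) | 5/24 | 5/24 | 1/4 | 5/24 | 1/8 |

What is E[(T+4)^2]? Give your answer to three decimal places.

E[(T+4)^2] = Σ (t+4)^2·P(T=t)
 = 0·5/24 + 1·5/24 + 4·1/4 + 9·5/24 + 16·1/8
 = 0 + 5/24 + 1 + 15/8 + 2
 = 61/12

5.083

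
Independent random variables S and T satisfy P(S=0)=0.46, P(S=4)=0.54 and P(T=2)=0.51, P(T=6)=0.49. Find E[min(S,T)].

1.6092

E[min(S,T)] = Σ_s Σ_t min(s,t) · P(S=s)P(T=t)
 = 0·0.2346 + 0·0.2254 + 2·0.2754 + 4·0.2646
 = 0 + 0 + 0.5508 + 1.0584
 = 1.6092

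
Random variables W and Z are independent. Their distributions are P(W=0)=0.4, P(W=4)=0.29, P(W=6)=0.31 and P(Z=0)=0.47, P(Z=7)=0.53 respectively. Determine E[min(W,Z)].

1.6006

E[min(W,Z)] = Σ_w Σ_z min(w,z) · P(W=w)P(Z=z)
 = 0·0.188 + 0·0.212 + 0·0.1363 + 4·0.1537 + 0·0.1457 + 6·0.1643
 = 0 + 0 + 0 + 0.6148 + 0 + 0.9858
 = 1.6006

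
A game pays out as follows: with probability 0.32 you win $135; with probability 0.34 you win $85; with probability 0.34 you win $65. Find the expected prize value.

E[payout] = 135·0.32 + 85·0.34 + 65·0.34
 = 43.2 + 28.9 + 22.1
 = 94.2

94.2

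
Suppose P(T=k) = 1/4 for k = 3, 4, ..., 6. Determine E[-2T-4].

E[-2T-4] = Σ (-2t-4)·P(T=t)
 = (-10)·1/4 + (-12)·1/4 + (-14)·1/4 + (-16)·1/4
 = (-5/2) + (-3) + (-7/2) + (-4)
 = -13

-13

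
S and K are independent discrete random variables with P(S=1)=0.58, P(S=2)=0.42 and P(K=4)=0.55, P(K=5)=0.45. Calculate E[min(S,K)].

E[min(S,K)] = Σ_s Σ_k min(s,k) · P(S=s)P(K=k)
 = 1·0.319 + 1·0.261 + 2·0.231 + 2·0.189
 = 0.319 + 0.261 + 0.462 + 0.378
 = 1.42

1.42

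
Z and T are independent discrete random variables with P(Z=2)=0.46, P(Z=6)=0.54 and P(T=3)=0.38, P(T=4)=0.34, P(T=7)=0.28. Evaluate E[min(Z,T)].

E[min(Z,T)] = Σ_z Σ_t min(z,t) · P(Z=z)P(T=t)
 = 2·0.1748 + 2·0.1564 + 2·0.1288 + 3·0.2052 + 4·0.1836 + 6·0.1512
 = 0.3496 + 0.3128 + 0.2576 + 0.6156 + 0.7344 + 0.9072
 = 3.1772

3.1772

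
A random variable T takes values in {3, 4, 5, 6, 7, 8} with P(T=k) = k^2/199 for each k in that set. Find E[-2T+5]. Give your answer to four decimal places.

E[-2T+5] = Σ (-2t+5)·P(T=t)
 = (-1)·9/199 + (-3)·16/199 + (-5)·25/199 + (-7)·36/199 + (-9)·49/199 + (-11)·64/199
 = (-9/199) + (-48/199) + (-125/199) + (-252/199) + (-441/199) + (-704/199)
 = -1579/199

-7.9347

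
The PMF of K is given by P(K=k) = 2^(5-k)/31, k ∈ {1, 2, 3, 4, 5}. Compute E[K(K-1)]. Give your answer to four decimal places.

2.7097

E[K(K-1)] = Σ k(k-1)·P(K=k)
 = 0·16/31 + 2·8/31 + 6·4/31 + 12·2/31 + 20·1/31
 = 0 + 16/31 + 24/31 + 24/31 + 20/31
 = 84/31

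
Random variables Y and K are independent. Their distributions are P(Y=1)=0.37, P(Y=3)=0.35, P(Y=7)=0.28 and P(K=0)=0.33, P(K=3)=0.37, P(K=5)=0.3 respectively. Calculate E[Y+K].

E[Y+K] = Σ_y Σ_k (y+k) · P(Y=y)P(K=k)
 = 1·0.1221 + 4·0.1369 + 6·0.111 + 3·0.1155 + 6·0.1295 + 8·0.105 + 7·0.0924 + 10·0.1036 + 12·0.084
 = 0.1221 + 0.5476 + 0.666 + 0.3465 + 0.777 + 0.84 + 0.6468 + 1.036 + 1.008
 = 5.99

5.99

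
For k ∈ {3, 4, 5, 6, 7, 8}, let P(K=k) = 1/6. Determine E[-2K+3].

E[-2K+3] = Σ (-2k+3)·P(K=k)
 = (-3)·1/6 + (-5)·1/6 + (-7)·1/6 + (-9)·1/6 + (-11)·1/6 + (-13)·1/6
 = (-1/2) + (-5/6) + (-7/6) + (-3/2) + (-11/6) + (-13/6)
 = -8

-8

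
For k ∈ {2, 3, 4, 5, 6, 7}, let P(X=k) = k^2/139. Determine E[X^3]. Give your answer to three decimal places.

E[X^3] = Σ x^3·P(X=x)
 = 8·4/139 + 27·9/139 + 64·16/139 + 125·25/139 + 216·36/139 + 343·49/139
 = 32/139 + 243/139 + 1024/139 + 3125/139 + 7776/139 + 16807/139
 = 29007/139

208.683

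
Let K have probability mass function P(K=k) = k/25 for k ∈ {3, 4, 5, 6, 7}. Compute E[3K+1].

17.2

E[3K+1] = Σ (3k+1)·P(K=k)
 = 10·3/25 + 13·4/25 + 16·1/5 + 19·6/25 + 22·7/25
 = 6/5 + 52/25 + 16/5 + 114/25 + 154/25
 = 86/5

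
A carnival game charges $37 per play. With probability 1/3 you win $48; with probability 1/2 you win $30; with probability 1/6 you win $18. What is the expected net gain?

-3

E[payout] = 48·1/3 + 30·1/2 + 18·1/6
 = 16 + 15 + 3
 = 34
Net = 34 - 37 = -3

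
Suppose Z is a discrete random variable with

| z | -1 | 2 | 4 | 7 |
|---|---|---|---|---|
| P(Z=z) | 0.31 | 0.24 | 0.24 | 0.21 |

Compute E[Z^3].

89

E[Z^3] = Σ z^3·P(Z=z)
 = (-1)·0.31 + 8·0.24 + 64·0.24 + 343·0.21
 = (-0.31) + 1.92 + 15.36 + 72.03
 = 89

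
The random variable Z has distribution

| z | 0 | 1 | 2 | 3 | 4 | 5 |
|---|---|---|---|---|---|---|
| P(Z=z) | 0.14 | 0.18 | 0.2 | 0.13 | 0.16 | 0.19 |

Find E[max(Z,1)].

E[max(Z,1)] = Σ max(z,1)·P(Z=z)
 = 1·0.14 + 1·0.18 + 2·0.2 + 3·0.13 + 4·0.16 + 5·0.19
 = 0.14 + 0.18 + 0.4 + 0.39 + 0.64 + 0.95
 = 2.7

2.7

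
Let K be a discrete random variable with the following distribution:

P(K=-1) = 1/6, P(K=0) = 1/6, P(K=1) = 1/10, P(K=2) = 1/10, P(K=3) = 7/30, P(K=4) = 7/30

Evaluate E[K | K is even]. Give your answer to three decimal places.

2.267

P(K is even) = 1/6 + 1/10 + 7/30 = 1/2.
E[K | K is even] = [0·1/6 + 2·1/10 + 4·7/30] / (1/2)
 = 17/15 / (1/2)
 = 34/15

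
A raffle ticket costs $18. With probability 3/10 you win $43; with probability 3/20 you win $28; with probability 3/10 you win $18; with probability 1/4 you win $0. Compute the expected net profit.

E[payout] = 43·3/10 + 28·3/20 + 18·3/10 + 0·1/4
 = 129/10 + 21/5 + 27/5 + 0
 = 45/2
Net = 45/2 - 18 = 9/2

4.5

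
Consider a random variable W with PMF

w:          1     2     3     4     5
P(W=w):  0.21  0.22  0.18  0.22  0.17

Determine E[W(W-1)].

7.56

E[W(W-1)] = Σ w(w-1)·P(W=w)
 = 0·0.21 + 2·0.22 + 6·0.18 + 12·0.22 + 20·0.17
 = 0 + 0.44 + 1.08 + 2.64 + 3.4
 = 7.56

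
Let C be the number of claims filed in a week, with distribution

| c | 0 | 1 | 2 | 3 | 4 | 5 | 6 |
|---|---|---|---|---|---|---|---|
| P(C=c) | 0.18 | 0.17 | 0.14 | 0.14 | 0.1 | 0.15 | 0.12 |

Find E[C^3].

E[C^3] = Σ c^3·P(C=c)
 = 0·0.18 + 1·0.17 + 8·0.14 + 27·0.14 + 64·0.1 + 125·0.15 + 216·0.12
 = 0 + 0.17 + 1.12 + 3.78 + 6.4 + 18.75 + 25.92
 = 56.14

56.14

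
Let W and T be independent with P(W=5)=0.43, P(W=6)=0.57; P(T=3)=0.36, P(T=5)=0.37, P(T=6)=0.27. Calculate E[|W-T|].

E[|W-T|] = Σ_w Σ_t |w-t| · P(W=w)P(T=t)
 = 2·0.1548 + 0·0.1591 + 1·0.1161 + 3·0.2052 + 1·0.2109 + 0·0.1539
 = 0.3096 + 0 + 0.1161 + 0.6156 + 0.2109 + 0
 = 1.2522

1.2522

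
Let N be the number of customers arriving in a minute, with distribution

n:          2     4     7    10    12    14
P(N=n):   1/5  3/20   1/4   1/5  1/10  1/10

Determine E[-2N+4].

E[-2N+4] = Σ (-2n+4)·P(N=n)
 = 0·1/5 + (-4)·3/20 + (-10)·1/4 + (-16)·1/5 + (-20)·1/10 + (-24)·1/10
 = 0 + (-3/5) + (-5/2) + (-16/5) + (-2) + (-12/5)
 = -107/10

-10.7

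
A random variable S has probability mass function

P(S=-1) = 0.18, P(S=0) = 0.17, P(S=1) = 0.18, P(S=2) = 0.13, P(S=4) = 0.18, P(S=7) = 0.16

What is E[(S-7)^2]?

E[(S-7)^2] = Σ (s-7)^2·P(S=s)
 = 64·0.18 + 49·0.17 + 36·0.18 + 25·0.13 + 9·0.18 + 0·0.16
 = 11.52 + 8.33 + 6.48 + 3.25 + 1.62 + 0
 = 31.2

31.2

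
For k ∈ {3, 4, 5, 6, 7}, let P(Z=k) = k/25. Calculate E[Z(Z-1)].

25.6

E[Z(Z-1)] = Σ z(z-1)·P(Z=z)
 = 6·3/25 + 12·4/25 + 20·1/5 + 30·6/25 + 42·7/25
 = 18/25 + 48/25 + 4 + 36/5 + 294/25
 = 128/5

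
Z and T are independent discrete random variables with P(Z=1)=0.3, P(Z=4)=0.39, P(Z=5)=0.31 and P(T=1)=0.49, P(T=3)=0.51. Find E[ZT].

6.8882

E[ZT] = Σ_z Σ_t zt · P(Z=z)P(T=t)
 = 1·0.147 + 3·0.153 + 4·0.1911 + 12·0.1989 + 5·0.1519 + 15·0.1581
 = 0.147 + 0.459 + 0.7644 + 2.3868 + 0.7595 + 2.3715
 = 6.8882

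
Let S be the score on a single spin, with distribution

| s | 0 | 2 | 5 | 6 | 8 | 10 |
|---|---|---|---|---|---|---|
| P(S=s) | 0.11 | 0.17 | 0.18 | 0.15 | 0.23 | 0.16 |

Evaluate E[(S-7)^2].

E[(S-7)^2] = Σ (s-7)^2·P(S=s)
 = 49·0.11 + 25·0.17 + 4·0.18 + 1·0.15 + 1·0.23 + 9·0.16
 = 5.39 + 4.25 + 0.72 + 0.15 + 0.23 + 1.44
 = 12.18

12.18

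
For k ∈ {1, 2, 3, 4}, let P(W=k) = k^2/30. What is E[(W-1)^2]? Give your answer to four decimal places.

6.1333

E[(W-1)^2] = Σ (w-1)^2·P(W=w)
 = 0·1/30 + 1·2/15 + 4·3/10 + 9·8/15
 = 0 + 2/15 + 6/5 + 24/5
 = 92/15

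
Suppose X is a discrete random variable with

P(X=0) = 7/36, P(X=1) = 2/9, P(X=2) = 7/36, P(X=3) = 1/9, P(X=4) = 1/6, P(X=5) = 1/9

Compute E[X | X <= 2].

1

P(X <= 2) = 7/36 + 2/9 + 7/36 = 11/18.
E[X | X <= 2] = [0·7/36 + 1·2/9 + 2·7/36] / (11/18)
 = 11/18 / (11/18)
 = 1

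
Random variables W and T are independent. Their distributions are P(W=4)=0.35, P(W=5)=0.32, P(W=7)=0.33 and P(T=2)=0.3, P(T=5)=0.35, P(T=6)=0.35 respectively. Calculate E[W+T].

E[W+T] = Σ_w Σ_t (w+t) · P(W=w)P(T=t)
 = 6·0.105 + 9·0.1225 + 10·0.1225 + 7·0.096 + 10·0.112 + 11·0.112 + 9·0.099 + 12·0.1155 + 13·0.1155
 = 0.63 + 1.1025 + 1.225 + 0.672 + 1.12 + 1.232 + 0.891 + 1.386 + 1.5015
 = 9.76

9.76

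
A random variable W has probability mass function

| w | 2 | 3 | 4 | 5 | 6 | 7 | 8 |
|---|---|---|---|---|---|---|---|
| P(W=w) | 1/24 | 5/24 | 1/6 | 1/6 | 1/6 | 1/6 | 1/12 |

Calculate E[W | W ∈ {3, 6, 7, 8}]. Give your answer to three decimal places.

P(W ∈ {3, 6, 7, 8}) = 5/24 + 1/6 + 1/6 + 1/12 = 5/8.
E[W | W ∈ {3, 6, 7, 8}] = [3·5/24 + 6·1/6 + 7·1/6 + 8·1/12] / (5/8)
 = 83/24 / (5/8)
 = 83/15

5.533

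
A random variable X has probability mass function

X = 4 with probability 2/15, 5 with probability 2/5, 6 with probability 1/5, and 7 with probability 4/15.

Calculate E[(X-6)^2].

1.2

E[(X-6)^2] = Σ (x-6)^2·P(X=x)
 = 4·2/15 + 1·2/5 + 0·1/5 + 1·4/15
 = 8/15 + 2/5 + 0 + 4/15
 = 6/5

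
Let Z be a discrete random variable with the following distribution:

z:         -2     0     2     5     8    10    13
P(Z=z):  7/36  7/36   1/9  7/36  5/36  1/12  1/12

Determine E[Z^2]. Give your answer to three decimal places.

37.389

E[Z^2] = Σ z^2·P(Z=z)
 = 4·7/36 + 0·7/36 + 4·1/9 + 25·7/36 + 64·5/36 + 100·1/12 + 169·1/12
 = 7/9 + 0 + 4/9 + 175/36 + 80/9 + 25/3 + 169/12
 = 673/18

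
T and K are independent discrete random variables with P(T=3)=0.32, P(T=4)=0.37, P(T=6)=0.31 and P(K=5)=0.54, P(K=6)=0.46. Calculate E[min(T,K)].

4.1326

E[min(T,K)] = Σ_t Σ_k min(t,k) · P(T=t)P(K=k)
 = 3·0.1728 + 3·0.1472 + 4·0.1998 + 4·0.1702 + 5·0.1674 + 6·0.1426
 = 0.5184 + 0.4416 + 0.7992 + 0.6808 + 0.837 + 0.8556
 = 4.1326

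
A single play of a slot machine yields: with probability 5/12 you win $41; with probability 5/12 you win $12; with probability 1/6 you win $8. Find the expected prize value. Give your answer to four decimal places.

E[payout] = 41·5/12 + 12·5/12 + 8·1/6
 = 205/12 + 5 + 4/3
 = 281/12

23.4167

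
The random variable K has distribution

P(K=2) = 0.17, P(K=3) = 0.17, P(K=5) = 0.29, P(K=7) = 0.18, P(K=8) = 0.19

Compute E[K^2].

30.44

E[K^2] = Σ k^2·P(K=k)
 = 4·0.17 + 9·0.17 + 25·0.29 + 49·0.18 + 64·0.19
 = 0.68 + 1.53 + 7.25 + 8.82 + 12.16
 = 30.44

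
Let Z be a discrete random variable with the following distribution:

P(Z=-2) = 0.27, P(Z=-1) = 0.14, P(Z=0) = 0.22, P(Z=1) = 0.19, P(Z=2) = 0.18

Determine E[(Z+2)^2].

E[(Z+2)^2] = Σ (z+2)^2·P(Z=z)
 = 0·0.27 + 1·0.14 + 4·0.22 + 9·0.19 + 16·0.18
 = 0 + 0.14 + 0.88 + 1.71 + 2.88
 = 5.61

5.61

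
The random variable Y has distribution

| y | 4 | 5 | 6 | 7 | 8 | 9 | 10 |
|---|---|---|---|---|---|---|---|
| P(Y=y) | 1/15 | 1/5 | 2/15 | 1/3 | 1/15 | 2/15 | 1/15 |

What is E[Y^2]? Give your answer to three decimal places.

48.933

E[Y^2] = Σ y^2·P(Y=y)
 = 16·1/15 + 25·1/5 + 36·2/15 + 49·1/3 + 64·1/15 + 81·2/15 + 100·1/15
 = 16/15 + 5 + 24/5 + 49/3 + 64/15 + 54/5 + 20/3
 = 734/15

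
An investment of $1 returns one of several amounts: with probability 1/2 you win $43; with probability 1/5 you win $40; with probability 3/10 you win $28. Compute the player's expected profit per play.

E[payout] = 43·1/2 + 40·1/5 + 28·3/10
 = 43/2 + 8 + 42/5
 = 379/10
Net = 379/10 - 1 = 369/10

36.9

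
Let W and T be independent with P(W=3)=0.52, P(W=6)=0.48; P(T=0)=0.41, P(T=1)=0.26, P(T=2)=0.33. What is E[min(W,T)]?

0.92

E[min(W,T)] = Σ_w Σ_t min(w,t) · P(W=w)P(T=t)
 = 0·0.2132 + 1·0.1352 + 2·0.1716 + 0·0.1968 + 1·0.1248 + 2·0.1584
 = 0 + 0.1352 + 0.3432 + 0 + 0.1248 + 0.3168
 = 0.92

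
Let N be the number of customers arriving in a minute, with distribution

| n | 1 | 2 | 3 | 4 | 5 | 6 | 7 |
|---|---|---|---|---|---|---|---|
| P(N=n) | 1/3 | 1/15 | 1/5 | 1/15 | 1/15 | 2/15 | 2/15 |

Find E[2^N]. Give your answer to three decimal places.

E[2^N] = Σ 2^n·P(N=n)
 = 2·1/3 + 4·1/15 + 8·1/5 + 16·1/15 + 32·1/15 + 64·2/15 + 128·2/15
 = 2/3 + 4/15 + 8/5 + 16/15 + 32/15 + 128/15 + 256/15
 = 94/3

31.333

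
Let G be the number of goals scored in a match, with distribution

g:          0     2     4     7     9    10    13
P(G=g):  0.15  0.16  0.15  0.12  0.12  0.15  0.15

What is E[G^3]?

E[G^3] = Σ g^3·P(G=g)
 = 0·0.15 + 8·0.16 + 64·0.15 + 343·0.12 + 729·0.12 + 1000·0.15 + 2197·0.15
 = 0 + 1.28 + 9.6 + 41.16 + 87.48 + 150 + 329.55
 = 619.07

619.07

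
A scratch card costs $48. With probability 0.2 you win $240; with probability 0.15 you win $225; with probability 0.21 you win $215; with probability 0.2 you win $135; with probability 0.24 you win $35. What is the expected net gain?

114.3

E[payout] = 240·0.2 + 225·0.15 + 215·0.21 + 135·0.2 + 35·0.24
 = 48 + 33.75 + 45.15 + 27 + 8.4
 = 162.3
Net = 162.3 - 48 = 114.3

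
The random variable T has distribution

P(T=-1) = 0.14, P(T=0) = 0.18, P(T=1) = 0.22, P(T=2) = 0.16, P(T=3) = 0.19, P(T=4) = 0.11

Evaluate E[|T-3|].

E[|T-3|] = Σ |t-3|·P(T=t)
 = 4·0.14 + 3·0.18 + 2·0.22 + 1·0.16 + 0·0.19 + 1·0.11
 = 0.56 + 0.54 + 0.44 + 0.16 + 0 + 0.11
 = 1.81

1.81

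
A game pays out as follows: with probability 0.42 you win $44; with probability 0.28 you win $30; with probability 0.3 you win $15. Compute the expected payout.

31.38

E[payout] = 44·0.42 + 30·0.28 + 15·0.3
 = 18.48 + 8.4 + 4.5
 = 31.38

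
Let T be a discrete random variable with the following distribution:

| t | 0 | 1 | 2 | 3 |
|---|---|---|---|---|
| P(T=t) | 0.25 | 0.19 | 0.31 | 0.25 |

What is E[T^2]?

E[T^2] = Σ t^2·P(T=t)
 = 0·0.25 + 1·0.19 + 4·0.31 + 9·0.25
 = 0 + 0.19 + 1.24 + 2.25
 = 3.68

3.68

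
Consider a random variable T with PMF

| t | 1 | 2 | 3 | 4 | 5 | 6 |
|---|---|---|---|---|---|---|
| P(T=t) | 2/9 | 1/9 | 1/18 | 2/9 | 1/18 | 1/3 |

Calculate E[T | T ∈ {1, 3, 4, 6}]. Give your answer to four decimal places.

P(T ∈ {1, 3, 4, 6}) = 2/9 + 1/18 + 2/9 + 1/3 = 5/6.
E[T | T ∈ {1, 3, 4, 6}] = [1·2/9 + 3·1/18 + 4·2/9 + 6·1/3] / (5/6)
 = 59/18 / (5/6)
 = 59/15

3.9333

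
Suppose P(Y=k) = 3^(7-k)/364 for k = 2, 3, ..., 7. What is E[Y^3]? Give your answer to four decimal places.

21.9093

E[Y^3] = Σ y^3·P(Y=y)
 = 8·243/364 + 27·81/364 + 64·27/364 + 125·9/364 + 216·3/364 + 343·1/364
 = 486/91 + 2187/364 + 432/91 + 1125/364 + 162/91 + 49/52
 = 7975/364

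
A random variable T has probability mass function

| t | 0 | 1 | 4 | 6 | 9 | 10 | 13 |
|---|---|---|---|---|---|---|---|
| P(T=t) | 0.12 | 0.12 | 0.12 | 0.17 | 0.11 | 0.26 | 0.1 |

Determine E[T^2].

E[T^2] = Σ t^2·P(T=t)
 = 0·0.12 + 1·0.12 + 16·0.12 + 36·0.17 + 81·0.11 + 100·0.26 + 169·0.1
 = 0 + 0.12 + 1.92 + 6.12 + 8.91 + 26 + 16.9
 = 59.97

59.97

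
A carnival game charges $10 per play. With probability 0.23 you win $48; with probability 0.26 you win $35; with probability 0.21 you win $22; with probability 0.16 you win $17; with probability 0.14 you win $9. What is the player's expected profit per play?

18.74

E[payout] = 48·0.23 + 35·0.26 + 22·0.21 + 17·0.16 + 9·0.14
 = 11.04 + 9.1 + 4.62 + 2.72 + 1.26
 = 28.74
Net = 28.74 - 10 = 18.74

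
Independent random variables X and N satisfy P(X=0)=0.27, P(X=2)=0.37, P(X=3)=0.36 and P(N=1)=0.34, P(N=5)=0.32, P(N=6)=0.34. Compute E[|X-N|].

2.9012

E[|X-N|] = Σ_x Σ_n |x-n| · P(X=x)P(N=n)
 = 1·0.0918 + 5·0.0864 + 6·0.0918 + 1·0.1258 + 3·0.1184 + 4·0.1258 + 2·0.1224 + 2·0.1152 + 3·0.1224
 = 0.0918 + 0.432 + 0.5508 + 0.1258 + 0.3552 + 0.5032 + 0.2448 + 0.2304 + 0.3672
 = 2.9012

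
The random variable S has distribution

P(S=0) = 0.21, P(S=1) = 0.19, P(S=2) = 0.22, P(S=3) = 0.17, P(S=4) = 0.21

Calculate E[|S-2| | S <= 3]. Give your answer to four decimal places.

P(S <= 3) = 0.21 + 0.19 + 0.22 + 0.17 = 0.79.
E[|S-2| | S <= 3] = [2·0.21 + 1·0.19 + 0·0.22 + 1·0.17] / 0.79
 = 0.78 / 0.79
 = 78/79

0.9873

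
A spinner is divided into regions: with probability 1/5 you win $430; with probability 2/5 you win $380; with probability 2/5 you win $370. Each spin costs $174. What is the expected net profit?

E[payout] = 430·1/5 + 380·2/5 + 370·2/5
 = 86 + 152 + 148
 = 386
Net = 386 - 174 = 212

212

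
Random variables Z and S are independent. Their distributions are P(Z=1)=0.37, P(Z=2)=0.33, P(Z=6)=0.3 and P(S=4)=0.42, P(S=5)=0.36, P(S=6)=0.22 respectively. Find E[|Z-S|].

2.69

E[|Z-S|] = Σ_z Σ_s |z-s| · P(Z=z)P(S=s)
 = 3·0.1554 + 4·0.1332 + 5·0.0814 + 2·0.1386 + 3·0.1188 + 4·0.0726 + 2·0.126 + 1·0.108 + 0·0.066
 = 0.4662 + 0.5328 + 0.407 + 0.2772 + 0.3564 + 0.2904 + 0.252 + 0.108 + 0
 = 2.69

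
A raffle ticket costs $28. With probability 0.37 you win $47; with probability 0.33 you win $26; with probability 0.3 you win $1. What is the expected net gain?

E[payout] = 47·0.37 + 26·0.33 + 1·0.3
 = 17.39 + 8.58 + 0.3
 = 26.27
Net = 26.27 - 28 = -1.73

-1.73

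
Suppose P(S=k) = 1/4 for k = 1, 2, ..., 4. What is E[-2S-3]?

-8

E[-2S-3] = Σ (-2s-3)·P(S=s)
 = (-5)·1/4 + (-7)·1/4 + (-9)·1/4 + (-11)·1/4
 = (-5/4) + (-7/4) + (-9/4) + (-11/4)
 = -8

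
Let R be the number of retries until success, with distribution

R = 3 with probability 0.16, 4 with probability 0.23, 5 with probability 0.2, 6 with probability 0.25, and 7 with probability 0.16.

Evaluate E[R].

5.02

E[R] = Σ r·P(R=r)
 = 3·0.16 + 4·0.23 + 5·0.2 + 6·0.25 + 7·0.16
 = 0.48 + 0.92 + 1 + 1.5 + 1.12
 = 5.02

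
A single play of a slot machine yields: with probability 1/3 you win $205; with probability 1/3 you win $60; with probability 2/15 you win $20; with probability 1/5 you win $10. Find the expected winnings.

93

E[payout] = 205·1/3 + 60·1/3 + 20·2/15 + 10·1/5
 = 205/3 + 20 + 8/3 + 2
 = 93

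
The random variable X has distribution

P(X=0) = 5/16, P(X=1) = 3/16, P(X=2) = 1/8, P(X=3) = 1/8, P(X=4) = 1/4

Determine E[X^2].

E[X^2] = Σ x^2·P(X=x)
 = 0·5/16 + 1·3/16 + 4·1/8 + 9·1/8 + 16·1/4
 = 0 + 3/16 + 1/2 + 9/8 + 4
 = 93/16

5.8125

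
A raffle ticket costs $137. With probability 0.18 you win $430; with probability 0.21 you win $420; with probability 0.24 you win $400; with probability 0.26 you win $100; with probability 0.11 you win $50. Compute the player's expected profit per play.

E[payout] = 430·0.18 + 420·0.21 + 400·0.24 + 100·0.26 + 50·0.11
 = 77.4 + 88.2 + 96 + 26 + 5.5
 = 293.1
Net = 293.1 - 137 = 156.1

156.1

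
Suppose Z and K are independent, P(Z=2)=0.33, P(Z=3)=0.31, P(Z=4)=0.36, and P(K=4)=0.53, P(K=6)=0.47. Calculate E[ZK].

E[ZK] = Σ_z Σ_k zk · P(Z=z)P(K=k)
 = 8·0.1749 + 12·0.1551 + 12·0.1643 + 18·0.1457 + 16·0.1908 + 24·0.1692
 = 1.3992 + 1.8612 + 1.9716 + 2.6226 + 3.0528 + 4.0608
 = 14.9682

14.9682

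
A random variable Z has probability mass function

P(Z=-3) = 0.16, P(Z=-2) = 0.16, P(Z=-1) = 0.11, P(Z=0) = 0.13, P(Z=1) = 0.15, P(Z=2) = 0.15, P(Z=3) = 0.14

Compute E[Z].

E[Z] = Σ z·P(Z=z)
 = (-3)·0.16 + (-2)·0.16 + (-1)·0.11 + 0·0.13 + 1·0.15 + 2·0.15 + 3·0.14
 = (-0.48) + (-0.32) + (-0.11) + 0 + 0.15 + 0.3 + 0.42
 = -0.04

-0.04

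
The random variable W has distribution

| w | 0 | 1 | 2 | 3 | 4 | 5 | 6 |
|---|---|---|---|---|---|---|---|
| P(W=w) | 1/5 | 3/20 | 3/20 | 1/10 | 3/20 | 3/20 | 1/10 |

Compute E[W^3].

54

E[W^3] = Σ w^3·P(W=w)
 = 0·1/5 + 1·3/20 + 8·3/20 + 27·1/10 + 64·3/20 + 125·3/20 + 216·1/10
 = 0 + 3/20 + 6/5 + 27/10 + 48/5 + 75/4 + 108/5
 = 54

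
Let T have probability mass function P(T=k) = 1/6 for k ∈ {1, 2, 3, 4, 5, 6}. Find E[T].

3.5

E[T] = Σ t·P(T=t)
 = 1·1/6 + 2·1/6 + 3·1/6 + 4·1/6 + 5·1/6 + 6·1/6
 = 1/6 + 1/3 + 1/2 + 2/3 + 5/6 + 1
 = 7/2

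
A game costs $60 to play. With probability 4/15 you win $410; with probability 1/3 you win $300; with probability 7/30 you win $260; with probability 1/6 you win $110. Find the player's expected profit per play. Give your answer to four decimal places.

228.3333

E[payout] = 410·4/15 + 300·1/3 + 260·7/30 + 110·1/6
 = 328/3 + 100 + 182/3 + 55/3
 = 865/3
Net = 865/3 - 60 = 685/3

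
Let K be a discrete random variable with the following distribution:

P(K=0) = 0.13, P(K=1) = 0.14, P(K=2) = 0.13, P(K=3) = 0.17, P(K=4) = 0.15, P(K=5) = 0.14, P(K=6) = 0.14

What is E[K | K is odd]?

P(K is odd) = 0.14 + 0.17 + 0.14 = 0.45.
E[K | K is odd] = [1·0.14 + 3·0.17 + 5·0.14] / 0.45
 = 1.35 / 0.45
 = 3

3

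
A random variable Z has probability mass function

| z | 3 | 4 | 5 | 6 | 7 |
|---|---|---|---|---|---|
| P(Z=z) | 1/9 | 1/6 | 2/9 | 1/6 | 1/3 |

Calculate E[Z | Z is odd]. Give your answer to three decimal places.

P(Z is odd) = 1/9 + 2/9 + 1/3 = 2/3.
E[Z | Z is odd] = [3·1/9 + 5·2/9 + 7·1/3] / (2/3)
 = 34/9 / (2/3)
 = 17/3

5.667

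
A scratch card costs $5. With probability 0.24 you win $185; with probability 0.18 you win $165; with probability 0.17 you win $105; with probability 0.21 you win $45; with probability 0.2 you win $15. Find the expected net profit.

E[payout] = 185·0.24 + 165·0.18 + 105·0.17 + 45·0.21 + 15·0.2
 = 44.4 + 29.7 + 17.85 + 9.45 + 3
 = 104.4
Net = 104.4 - 5 = 99.4

99.4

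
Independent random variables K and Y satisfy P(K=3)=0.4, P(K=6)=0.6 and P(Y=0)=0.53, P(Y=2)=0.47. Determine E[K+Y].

5.74

E[K+Y] = Σ_k Σ_y (k+y) · P(K=k)P(Y=y)
 = 3·0.212 + 5·0.188 + 6·0.318 + 8·0.282
 = 0.636 + 0.94 + 1.908 + 2.256
 = 5.74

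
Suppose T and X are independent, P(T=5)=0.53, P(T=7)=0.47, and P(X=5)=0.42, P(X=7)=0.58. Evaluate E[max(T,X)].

6.5548

E[max(T,X)] = Σ_t Σ_x max(t,x) · P(T=t)P(X=x)
 = 5·0.2226 + 7·0.3074 + 7·0.1974 + 7·0.2726
 = 1.113 + 2.1518 + 1.3818 + 1.9082
 = 6.5548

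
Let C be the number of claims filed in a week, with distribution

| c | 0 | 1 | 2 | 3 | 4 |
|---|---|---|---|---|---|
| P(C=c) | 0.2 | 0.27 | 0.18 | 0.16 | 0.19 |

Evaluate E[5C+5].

14.35

E[5C+5] = Σ (5c+5)·P(C=c)
 = 5·0.2 + 10·0.27 + 15·0.18 + 20·0.16 + 25·0.19
 = 1 + 2.7 + 2.7 + 3.2 + 4.75
 = 14.35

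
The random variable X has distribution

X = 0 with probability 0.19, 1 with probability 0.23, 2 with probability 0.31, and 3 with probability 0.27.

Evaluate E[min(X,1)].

E[min(X,1)] = Σ min(x,1)·P(X=x)
 = 0·0.19 + 1·0.23 + 1·0.31 + 1·0.27
 = 0 + 0.23 + 0.31 + 0.27
 = 0.81

0.81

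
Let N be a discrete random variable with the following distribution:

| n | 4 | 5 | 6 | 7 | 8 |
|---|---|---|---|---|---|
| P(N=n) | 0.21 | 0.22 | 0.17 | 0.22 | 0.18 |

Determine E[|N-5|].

1.36

E[|N-5|] = Σ |n-5|·P(N=n)
 = 1·0.21 + 0·0.22 + 1·0.17 + 2·0.22 + 3·0.18
 = 0.21 + 0 + 0.17 + 0.44 + 0.54
 = 1.36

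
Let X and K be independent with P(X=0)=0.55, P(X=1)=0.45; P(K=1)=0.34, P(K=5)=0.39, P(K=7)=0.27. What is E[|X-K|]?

E[|X-K|] = Σ_x Σ_k |x-k| · P(X=x)P(K=k)
 = 1·0.187 + 5·0.2145 + 7·0.1485 + 0·0.153 + 4·0.1755 + 6·0.1215
 = 0.187 + 1.0725 + 1.0395 + 0 + 0.702 + 0.729
 = 3.73

3.73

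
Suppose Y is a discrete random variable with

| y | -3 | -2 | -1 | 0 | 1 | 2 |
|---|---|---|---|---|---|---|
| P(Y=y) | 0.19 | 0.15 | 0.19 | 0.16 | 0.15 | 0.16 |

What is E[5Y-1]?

-3.95

E[5Y-1] = Σ (5y-1)·P(Y=y)
 = (-16)·0.19 + (-11)·0.15 + (-6)·0.19 + (-1)·0.16 + 4·0.15 + 9·0.16
 = (-3.04) + (-1.65) + (-1.14) + (-0.16) + 0.6 + 1.44
 = -3.95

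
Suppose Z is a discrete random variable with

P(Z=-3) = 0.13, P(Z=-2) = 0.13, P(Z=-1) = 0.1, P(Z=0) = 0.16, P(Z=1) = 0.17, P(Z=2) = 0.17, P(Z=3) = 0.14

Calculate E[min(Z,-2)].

-2.13

E[min(Z,-2)] = Σ min(z,-2)·P(Z=z)
 = (-3)·0.13 + (-2)·0.13 + (-2)·0.1 + (-2)·0.16 + (-2)·0.17 + (-2)·0.17 + (-2)·0.14
 = (-0.39) + (-0.26) + (-0.2) + (-0.32) + (-0.34) + (-0.34) + (-0.28)
 = -2.13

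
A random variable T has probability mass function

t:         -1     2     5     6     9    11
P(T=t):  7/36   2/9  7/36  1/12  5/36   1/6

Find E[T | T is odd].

5.56

P(T is odd) = 7/36 + 7/36 + 5/36 + 1/6 = 25/36.
E[T | T is odd] = [(-1)·7/36 + 5·7/36 + 9·5/36 + 11·1/6] / (25/36)
 = 139/36 / (25/36)
 = 139/25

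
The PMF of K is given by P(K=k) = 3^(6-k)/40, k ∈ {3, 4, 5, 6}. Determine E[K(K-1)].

9

E[K(K-1)] = Σ k(k-1)·P(K=k)
 = 6·27/40 + 12·9/40 + 20·3/40 + 30·1/40
 = 81/20 + 27/10 + 3/2 + 3/4
 = 9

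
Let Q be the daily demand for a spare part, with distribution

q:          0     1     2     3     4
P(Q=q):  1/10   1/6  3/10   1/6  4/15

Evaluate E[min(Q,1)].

0.9

E[min(Q,1)] = Σ min(q,1)·P(Q=q)
 = 0·1/10 + 1·1/6 + 1·3/10 + 1·1/6 + 1·4/15
 = 0 + 1/6 + 3/10 + 1/6 + 4/15
 = 9/10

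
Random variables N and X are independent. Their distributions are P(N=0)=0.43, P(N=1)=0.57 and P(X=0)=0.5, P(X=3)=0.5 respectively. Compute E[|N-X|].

E[|N-X|] = Σ_n Σ_x |n-x| · P(N=n)P(X=x)
 = 0·0.215 + 3·0.215 + 1·0.285 + 2·0.285
 = 0 + 0.645 + 0.285 + 0.57
 = 1.5

1.5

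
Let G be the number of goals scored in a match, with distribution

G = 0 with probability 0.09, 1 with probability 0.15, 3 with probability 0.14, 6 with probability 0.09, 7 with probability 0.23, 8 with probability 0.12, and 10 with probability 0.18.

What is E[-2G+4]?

E[-2G+4] = Σ (-2g+4)·P(G=g)
 = 4·0.09 + 2·0.15 + (-2)·0.14 + (-8)·0.09 + (-10)·0.23 + (-12)·0.12 + (-16)·0.18
 = 0.36 + 0.3 + (-0.28) + (-0.72) + (-2.3) + (-1.44) + (-2.88)
 = -6.96

-6.96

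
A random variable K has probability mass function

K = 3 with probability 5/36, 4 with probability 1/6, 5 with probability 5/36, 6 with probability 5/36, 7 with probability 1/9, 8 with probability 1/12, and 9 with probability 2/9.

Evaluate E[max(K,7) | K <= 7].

P(K <= 7) = 5/36 + 1/6 + 5/36 + 5/36 + 1/9 = 25/36.
E[max(K,7) | K <= 7] = [7·5/36 + 7·1/6 + 7·5/36 + 7·5/36 + 7·1/9] / (25/36)
 = 175/36 / (25/36)
 = 7

7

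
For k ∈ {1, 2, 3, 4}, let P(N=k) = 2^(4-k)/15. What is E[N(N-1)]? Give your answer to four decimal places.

E[N(N-1)] = Σ n(n-1)·P(N=n)
 = 0·8/15 + 2·4/15 + 6·2/15 + 12·1/15
 = 0 + 8/15 + 4/5 + 4/5
 = 32/15

2.1333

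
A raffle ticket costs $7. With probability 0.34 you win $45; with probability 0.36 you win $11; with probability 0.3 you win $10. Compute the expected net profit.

15.26

E[payout] = 45·0.34 + 11·0.36 + 10·0.3
 = 15.3 + 3.96 + 3
 = 22.26
Net = 22.26 - 7 = 15.26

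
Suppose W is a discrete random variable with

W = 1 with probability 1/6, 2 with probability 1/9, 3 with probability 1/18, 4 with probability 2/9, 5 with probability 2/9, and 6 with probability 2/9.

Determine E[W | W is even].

4.4

P(W is even) = 1/9 + 2/9 + 2/9 = 5/9.
E[W | W is even] = [2·1/9 + 4·2/9 + 6·2/9] / (5/9)
 = 22/9 / (5/9)
 = 22/5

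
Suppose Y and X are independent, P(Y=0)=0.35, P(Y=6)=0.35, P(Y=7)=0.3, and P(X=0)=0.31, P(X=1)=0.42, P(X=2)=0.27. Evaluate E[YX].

E[YX] = Σ_y Σ_x yx · P(Y=y)P(X=x)
 = 0·0.1085 + 0·0.147 + 0·0.0945 + 0·0.1085 + 6·0.147 + 12·0.0945 + 0·0.093 + 7·0.126 + 14·0.081
 = 0 + 0 + 0 + 0 + 0.882 + 1.134 + 0 + 0.882 + 1.134
 = 4.032

4.032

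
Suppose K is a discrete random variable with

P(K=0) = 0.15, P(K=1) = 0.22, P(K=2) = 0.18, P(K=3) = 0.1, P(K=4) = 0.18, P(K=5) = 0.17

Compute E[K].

2.45

E[K] = Σ k·P(K=k)
 = 0·0.15 + 1·0.22 + 2·0.18 + 3·0.1 + 4·0.18 + 5·0.17
 = 0 + 0.22 + 0.36 + 0.3 + 0.72 + 0.85
 = 2.45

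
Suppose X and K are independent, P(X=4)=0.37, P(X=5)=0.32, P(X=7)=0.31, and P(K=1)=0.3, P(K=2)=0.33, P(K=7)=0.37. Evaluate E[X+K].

E[X+K] = Σ_x Σ_k (x+k) · P(X=x)P(K=k)
 = 5·0.111 + 6·0.1221 + 11·0.1369 + 6·0.096 + 7·0.1056 + 12·0.1184 + 8·0.093 + 9·0.1023 + 14·0.1147
 = 0.555 + 0.7326 + 1.5059 + 0.576 + 0.7392 + 1.4208 + 0.744 + 0.9207 + 1.6058
 = 8.8

8.8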